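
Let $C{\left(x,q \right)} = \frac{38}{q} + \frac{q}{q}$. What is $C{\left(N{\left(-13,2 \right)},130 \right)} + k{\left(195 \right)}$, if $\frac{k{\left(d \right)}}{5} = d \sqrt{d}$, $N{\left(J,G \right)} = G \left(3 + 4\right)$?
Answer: $\frac{84}{65} + 975 \sqrt{195} \approx 13616.0$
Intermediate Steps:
$N{\left(J,G \right)} = 7 G$ ($N{\left(J,G \right)} = G 7 = 7 G$)
$C{\left(x,q \right)} = 1 + \frac{38}{q}$ ($C{\left(x,q \right)} = \frac{38}{q} + 1 = 1 + \frac{38}{q}$)
$k{\left(d \right)} = 5 d^{\frac{3}{2}}$ ($k{\left(d \right)} = 5 d \sqrt{d} = 5 d^{\frac{3}{2}}$)
$C{\left(N{\left(-13,2 \right)},130 \right)} + k{\left(195 \right)} = \frac{38 + 130}{130} + 5 \cdot 195^{\frac{3}{2}} = \frac{1}{130} \cdot 168 + 5 \cdot 195 \sqrt{195} = \frac{84}{65} + 975 \sqrt{195}$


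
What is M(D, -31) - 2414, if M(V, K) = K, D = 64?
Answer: -2445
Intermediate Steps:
M(D, -31) - 2414 = -31 - 2414 = -2445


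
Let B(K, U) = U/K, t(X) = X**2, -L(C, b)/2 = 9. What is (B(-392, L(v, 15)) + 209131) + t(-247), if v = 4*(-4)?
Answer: 52947449/196 ≈ 2.7014e+5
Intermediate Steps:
v = -16
L(C, b) = -18 (L(C, b) = -2*9 = -18)
(B(-392, L(v, 15)) + 209131) + t(-247) = (-18/(-392) + 209131) + (-247)**2 = (-18*(-1/392) + 209131) + 61009 = (9/196 + 209131) + 61009 = 40989685/196 + 61009 = 52947449/196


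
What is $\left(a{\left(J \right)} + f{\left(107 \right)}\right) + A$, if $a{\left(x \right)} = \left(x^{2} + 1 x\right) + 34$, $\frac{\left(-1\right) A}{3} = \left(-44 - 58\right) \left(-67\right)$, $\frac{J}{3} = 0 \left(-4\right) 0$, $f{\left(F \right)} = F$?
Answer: $-20361$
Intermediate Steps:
$J = 0$ ($J = 3 \cdot 0 \left(-4\right) 0 = 3 \cdot 0 \cdot 0 = 3 \cdot 0 = 0$)
$A = -20502$ ($A = - 3 \left(-44 - 58\right) \left(-67\right) = - 3 \left(\left(-102\right) \left(-67\right)\right) = \left(-3\right) 6834 = -20502$)
$a{\left(x \right)} = 34 + x + x^{2}$ ($a{\left(x \right)} = \left(x^{2} + x\right) + 34 = \left(x + x^{2}\right) + 34 = 34 + x + x^{2}$)
$\left(a{\left(J \right)} + f{\left(107 \right)}\right) + A = \left(\left(34 + 0 + 0^{2}\right) + 107\right) - 20502 = \left(\left(34 + 0 + 0\right) + 107\right) - 20502 = \left(34 + 107\right) - 20502 = 141 - 20502 = -20361$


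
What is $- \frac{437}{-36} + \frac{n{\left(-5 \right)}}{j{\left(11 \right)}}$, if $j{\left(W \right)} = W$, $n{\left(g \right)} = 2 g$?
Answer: $\frac{4447}{396} \approx 11.23$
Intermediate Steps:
$- \frac{437}{-36} + \frac{n{\left(-5 \right)}}{j{\left(11 \right)}} = - \frac{437}{-36} + \frac{2 \left(-5\right)}{11} = \left(-437\right) \left(- \frac{1}{36}\right) - \frac{10}{11} = \frac{437}{36} - \frac{10}{11} = \frac{4447}{396}$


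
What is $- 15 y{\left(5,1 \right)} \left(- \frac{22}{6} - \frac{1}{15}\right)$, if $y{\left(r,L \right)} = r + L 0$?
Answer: $280$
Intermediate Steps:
$y{\left(r,L \right)} = r$ ($y{\left(r,L \right)} = r + 0 = r$)
$- 15 y{\left(5,1 \right)} \left(- \frac{22}{6} - \frac{1}{15}\right) = \left(-15\right) 5 \left(- \frac{22}{6} - \frac{1}{15}\right) = - 75 \left(\left(-22\right) \frac{1}{6} - \frac{1}{15}\right) = - 75 \left(- \frac{11}{3} - \frac{1}{15}\right) = \left(-75\right) \left(- \frac{56}{15}\right) = 280$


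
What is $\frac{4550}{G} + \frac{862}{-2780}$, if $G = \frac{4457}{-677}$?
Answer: $- \frac{4283607467}{6195230} \approx -691.44$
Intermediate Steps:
$G = - \frac{4457}{677}$ ($G = 4457 \left(- \frac{1}{677}\right) = - \frac{4457}{677} \approx -6.5835$)
$\frac{4550}{G} + \frac{862}{-2780} = \frac{4550}{- \frac{4457}{677}} + \frac{862}{-2780} = 4550 \left(- \frac{677}{4457}\right) + 862 \left(- \frac{1}{2780}\right) = - \frac{3080350}{4457} - \frac{431}{1390} = - \frac{4283607467}{6195230}$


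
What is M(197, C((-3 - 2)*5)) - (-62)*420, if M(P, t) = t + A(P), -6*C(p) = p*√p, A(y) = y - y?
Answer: 26040 + 125*I/6 ≈ 26040.0 + 20.833*I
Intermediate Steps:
A(y) = 0
C(p) = -p^(3/2)/6 (C(p) = -p*√p/6 = -p^(3/2)/6)
M(P, t) = t (M(P, t) = t + 0 = t)
M(197, C((-3 - 2)*5)) - (-62)*420 = -5*√5*(-3 - 2)^(3/2)/6 - (-62)*420 = -(-125*I)/6 - 1*(-26040) = -(-125)*I/6 + 26040 = 125*I/6 + 26040 = 26040 + 125*I/6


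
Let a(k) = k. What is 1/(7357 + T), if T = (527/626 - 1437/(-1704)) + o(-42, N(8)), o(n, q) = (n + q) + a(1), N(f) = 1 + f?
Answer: 177784/1302567395 ≈ 0.00013649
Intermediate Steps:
o(n, q) = 1 + n + q (o(n, q) = (n + q) + 1 = 1 + n + q)
T = -5389493/177784 (T = (527/626 - 1437/(-1704)) + (1 - 42 + (1 + 8)) = (527*(1/626) - 1437*(-1/1704)) + (1 - 42 + 9) = (527/626 + 479/568) - 32 = 299595/177784 - 32 = -5389493/177784 ≈ -30.315)
1/(7357 + T) = 1/(7357 - 5389493/177784) = 1/(1302567395/177784) = 177784/1302567395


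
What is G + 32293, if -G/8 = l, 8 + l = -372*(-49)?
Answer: -113467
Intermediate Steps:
l = 18220 (l = -8 - 372*(-49) = -8 + 18228 = 18220)
G = -145760 (G = -8*18220 = -145760)
G + 32293 = -145760 + 32293 = -113467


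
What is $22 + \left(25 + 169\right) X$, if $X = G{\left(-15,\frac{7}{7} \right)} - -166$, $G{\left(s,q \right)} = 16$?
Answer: $35330$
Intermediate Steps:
$X = 182$ ($X = 16 - -166 = 16 + 166 = 182$)
$22 + \left(25 + 169\right) X = 22 + \left(25 + 169\right) 182 = 22 + 194 \cdot 182 = 22 + 35308 = 35330$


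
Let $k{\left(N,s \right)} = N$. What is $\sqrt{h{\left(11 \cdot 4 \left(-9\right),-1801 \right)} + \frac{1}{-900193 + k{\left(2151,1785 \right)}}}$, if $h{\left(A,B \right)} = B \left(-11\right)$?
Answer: $\frac{\sqrt{15977164061400562}}{898042} \approx 140.75$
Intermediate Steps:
$h{\left(A,B \right)} = - 11 B$
$\sqrt{h{\left(11 \cdot 4 \left(-9\right),-1801 \right)} + \frac{1}{-900193 + k{\left(2151,1785 \right)}}} = \sqrt{\left(-11\right) \left(-1801\right) + \frac{1}{-900193 + 2151}} = \sqrt{19811 + \frac{1}{-898042}} = \sqrt{19811 - \frac{1}{898042}} = \sqrt{\frac{17791110061}{898042}} = \frac{\sqrt{15977164061400562}}{898042}$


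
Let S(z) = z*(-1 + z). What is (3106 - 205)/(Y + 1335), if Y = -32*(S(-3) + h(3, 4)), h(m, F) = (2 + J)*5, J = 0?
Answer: 2901/631 ≈ 4.5975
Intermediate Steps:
h(m, F) = 10 (h(m, F) = (2 + 0)*5 = 2*5 = 10)
Y = -704 (Y = -32*(-3*(-1 - 3) + 10) = -32*(-3*(-4) + 10) = -32*(12 + 10) = -32*22 = -704)
(3106 - 205)/(Y + 1335) = (3106 - 205)/(-704 + 1335) = 2901/631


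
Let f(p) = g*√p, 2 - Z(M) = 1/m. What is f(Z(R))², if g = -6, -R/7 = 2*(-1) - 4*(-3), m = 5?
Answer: 324/5 ≈ 64.800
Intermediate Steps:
R = -70 (R = -7*(2*(-1) - 4*(-3)) = -7*(-2 + 12) = -7*10 = -70)
Z(M) = 9/5 (Z(M) = 2 - 1/5 = 2 - 1*⅕ = 2 - ⅕ = 9/5)
f(p) = -6*√p
f(Z(R))² = (-18*√5/5)² = 324/5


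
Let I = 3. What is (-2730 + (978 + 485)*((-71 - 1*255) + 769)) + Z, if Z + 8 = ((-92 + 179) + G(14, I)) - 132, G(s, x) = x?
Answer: 645329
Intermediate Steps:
Z = -50 (Z = -8 + (((-92 + 179) + 3) - 132) = -8 + ((87 + 3) - 132) = -8 + (90 - 132) = -8 - 42 = -50)
(-2730 + (978 + 485)*((-71 - 1*255) + 769)) + Z = (-2730 + (978 + 485)*((-71 - 1*255) + 769)) - 50 = (-2730 + 1463*((-71 - 255) + 769)) - 50 = (-2730 + 1463*(-326 + 769)) - 50 = (-2730 + 1463*443) - 50 = (-2730 + 648109) - 50 = 645379 - 50 = 645329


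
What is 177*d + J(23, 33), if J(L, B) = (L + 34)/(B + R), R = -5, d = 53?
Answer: 262725/28 ≈ 9383.0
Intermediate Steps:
J(L, B) = (34 + L)/(-5 + B) (J(L, B) = (L + 34)/(B - 5) = (34 + L)/(-5 + B))
177*d + J(23, 33) = 177*53 + (34 + 23)/(-5 + 33) = 9381 + 57/28 = 262725/28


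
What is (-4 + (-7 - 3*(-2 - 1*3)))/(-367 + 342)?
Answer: -4/25 ≈ -0.16000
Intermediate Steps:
(-4 + (-7 - 3*(-2 - 1*3)))/(-367 + 342) = (-4 + (-7 - 3*(-2 - 3)))/(-25) = (-4 + (-7 - 3*(-5)))*(-1/25) = (-4 + (-7 + 15))*(-1/25) = (-4 + 8)*(-1/25) = 4*(-1/25) = -4/25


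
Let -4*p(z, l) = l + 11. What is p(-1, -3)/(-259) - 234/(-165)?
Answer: 20312/14245 ≈ 1.4259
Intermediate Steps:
p(z, l) = -11/4 - l/4 (p(z, l) = -(l + 11)/4 = -(11 + l)/4 = -11/4 - l/4)
p(-1, -3)/(-259) - 234/(-165) = (-11/4 - ¼*(-3))/(-259) - 234/(-165) = (-11/4 + ¾)*(-1/259) - 234*(-1/165) = -2*(-1/259) + 78/55 = 2/259 + 78/55 = 20312/14245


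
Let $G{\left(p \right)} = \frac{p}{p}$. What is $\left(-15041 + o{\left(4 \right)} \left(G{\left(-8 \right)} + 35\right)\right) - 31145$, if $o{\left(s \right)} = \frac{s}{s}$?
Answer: $-46150$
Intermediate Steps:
$G{\left(p \right)} = 1$
$o{\left(s \right)} = 1$
$\left(-15041 + o{\left(4 \right)} \left(G{\left(-8 \right)} + 35\right)\right) - 31145 = \left(-15041 + 1 \left(1 + 35\right)\right) - 31145 = \left(-15041 + 1 \cdot 36\right) - 31145 = \left(-15041 + 36\right) - 31145 = -15005 - 31145 = -46150$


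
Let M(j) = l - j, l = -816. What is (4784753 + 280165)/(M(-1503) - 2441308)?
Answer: -5064918/2440621 ≈ -2.0753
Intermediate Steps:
M(j) = -816 - j
(4784753 + 280165)/(M(-1503) - 2441308) = (4784753 + 280165)/((-816 - 1*(-1503)) - 2441308) = 5064918/((-816 + 1503) - 2441308) = 5064918/(687 - 2441308) = 5064918/(-2440621) = 5064918*(-1/2440621) = -5064918/2440621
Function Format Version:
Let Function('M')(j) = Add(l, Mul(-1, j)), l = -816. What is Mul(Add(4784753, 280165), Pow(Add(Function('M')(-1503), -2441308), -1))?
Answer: Rational(-5064918, 2440621) ≈ -2.0753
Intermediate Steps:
Function('M')(j) = Add(-816, Mul(-1, j))
Mul(Add(4784753, 280165), Pow(Add(Function('M')(-1503), -2441308), -1)) = Mul(Add(4784753, 280165), Pow(Add(Add(-816, Mul(-1, -1503)), -2441308), -1)) = Mul(5064918, Pow(Add(Add(-816, 1503), -2441308), -1)) = Mul(5064918, Pow(Add(687, -2441308), -1)) = Mul(5064918, Pow(-2440621, -1)) = Mul(5064918, Rational(-1, 2440621)) = Rational(-5064918, 2440621)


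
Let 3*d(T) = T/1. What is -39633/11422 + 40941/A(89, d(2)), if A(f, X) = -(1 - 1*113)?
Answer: 231594603/639632 ≈ 362.07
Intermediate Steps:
d(T) = T/3 (d(T) = (T/1)/3 = (T*1)/3 = T/3)
A(f, X) = 112 (A(f, X) = -(1 - 113) = -1*(-112) = 112)
-39633/11422 + 40941/A(89, d(2)) = -39633/11422 + 40941/112 = 231594603/639632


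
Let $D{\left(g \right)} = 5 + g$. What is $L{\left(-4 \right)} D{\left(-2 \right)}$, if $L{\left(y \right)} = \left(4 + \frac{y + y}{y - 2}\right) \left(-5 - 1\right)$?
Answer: $-96$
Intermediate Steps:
$L{\left(y \right)} = -24 - \frac{12 y}{-2 + y}$ ($L{\left(y \right)} = \left(4 + \frac{2 y}{-2 + y}\right) \left(-6\right) = -24 - \frac{12 y}{-2 + y}$)
$L{\left(-4 \right)} D{\left(-2 \right)} = \frac{12 \left(4 - -12\right)}{-2 - 4} \left(5 - 2\right) = \frac{12 \left(4 + 12\right)}{-6} \cdot 3 = 12 \left(- \frac{1}{6}\right) 16 \cdot 3 = \left(-32\right) 3 = -96$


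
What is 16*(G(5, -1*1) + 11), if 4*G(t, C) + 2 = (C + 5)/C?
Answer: 152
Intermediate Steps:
G(t, C) = -½ + (5 + C)/(4*C) (G(t, C) = -½ + ((C + 5)/C)/4 = -½ + ((5 + C)/C)/4 = -½ + (5 + C)/(4*C))
16*(G(5, -1*1) + 11) = 16*((5 - (-1))/(4*((-1*1))) + 11) = 16*((¼)*(5 - 1*(-1))/(-1) + 11) = 16*((¼)*(-1)*(5 + 1) + 11) = 16*((¼)*(-1)*6 + 11) = 16*(-3/2 + 11) = 16*(19/2) = 152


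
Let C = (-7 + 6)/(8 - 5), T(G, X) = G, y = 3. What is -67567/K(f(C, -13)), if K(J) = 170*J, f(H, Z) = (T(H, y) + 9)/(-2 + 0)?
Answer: 202701/2210 ≈ 91.720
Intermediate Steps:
C = -⅓ (C = -1/3 = -1*⅓ = -⅓ ≈ -0.33333)
f(H, Z) = -9/2 - H/2 (f(H, Z) = (H + 9)/(-2 + 0) = (9 + H)/(-2) = (9 + H)*(-½) = -9/2 - H/2)
-67567/K(f(C, -13)) = -67567*1/(170*(-9/2 - ½*(-⅓))) = -67567*1/(170*(-9/2 + ⅙)) = -67567/(170*(-13/3)) = -67567/(-2210/3) = -67567*(-3/2210) = 202701/2210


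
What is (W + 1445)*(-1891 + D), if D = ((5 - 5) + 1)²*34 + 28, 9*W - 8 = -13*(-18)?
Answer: -24228763/9 ≈ -2.6921e+6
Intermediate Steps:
W = 242/9 (W = 8/9 + (-13*(-18))/9 = 8/9 + (⅑)*234 = 8/9 + 26 = 242/9 ≈ 26.889)
D = 62 (D = (0 + 1)²*34 + 28 = 1²*34 + 28 = 1*34 + 28 = 34 + 28 = 62)
(W + 1445)*(-1891 + D) = (242/9 + 1445)*(-1891 + 62) = (13247/9)*(-1829) = -24228763/9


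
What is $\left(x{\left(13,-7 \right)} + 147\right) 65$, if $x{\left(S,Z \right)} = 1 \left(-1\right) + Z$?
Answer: $9035$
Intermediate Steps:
$x{\left(S,Z \right)} = -1 + Z$
$\left(x{\left(13,-7 \right)} + 147\right) 65 = \left(\left(-1 - 7\right) + 147\right) 65 = \left(-8 + 147\right) 65 = 139 \cdot 65 = 9035$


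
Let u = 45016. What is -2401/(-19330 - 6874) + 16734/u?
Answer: 17080661/36862477 ≈ 0.46336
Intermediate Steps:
-2401/(-19330 - 6874) + 16734/u = -2401/(-19330 - 6874) + 16734/45016 = -2401/(-26204) + 16734*(1/45016) = -2401*(-1/26204) + 8367/22508 = 2401/26204 + 8367/22508 = 17080661/36862477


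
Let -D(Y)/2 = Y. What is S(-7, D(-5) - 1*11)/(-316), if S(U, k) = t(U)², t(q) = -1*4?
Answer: -4/79 ≈ -0.050633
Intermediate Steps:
t(q) = -4
D(Y) = -2*Y
S(U, k) = 16 (S(U, k) = (-4)² = 16)
S(-7, D(-5) - 1*11)/(-316) = 16/(-316) = 16*(-1/316) = -4/79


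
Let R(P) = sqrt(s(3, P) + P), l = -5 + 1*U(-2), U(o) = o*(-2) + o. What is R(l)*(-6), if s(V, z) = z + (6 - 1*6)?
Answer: -6*I*sqrt(6) ≈ -14.697*I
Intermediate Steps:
s(V, z) = z (s(V, z) = z + (6 - 6) = z + 0 = z)
U(o) = -o (U(o) = -2*o + o = -o)
l = -3 (l = -5 + 1*(-1*(-2)) = -5 + 1*2 = -5 + 2 = -3)
R(P) = sqrt(2)*sqrt(P) (R(P) = sqrt(P + P) = sqrt(2*P) = sqrt(2)*sqrt(P))
R(l)*(-6) = (sqrt(2)*sqrt(-3))*(-6) = (sqrt(2)*(I*sqrt(3)))*(-6) = (I*sqrt(6))*(-6) = -6*I*sqrt(6)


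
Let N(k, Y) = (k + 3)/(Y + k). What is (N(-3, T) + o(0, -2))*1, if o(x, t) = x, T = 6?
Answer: 0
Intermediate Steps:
N(k, Y) = (3 + k)/(Y + k)
(N(-3, T) + o(0, -2))*1 = ((3 - 3)/(6 - 3) + 0)*1 = (0/3 + 0)*1 = ((1/3)*0 + 0)*1 = (0 + 0)*1 = 0*1 = 0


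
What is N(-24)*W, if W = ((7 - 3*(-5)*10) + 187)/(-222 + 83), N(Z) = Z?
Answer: 8256/139 ≈ 59.396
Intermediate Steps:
W = -344/139 (W = ((7 + 15*10) + 187)/(-139) = ((7 + 150) + 187)*(-1/139) = (157 + 187)*(-1/139) = 344*(-1/139) = -344/139 ≈ -2.4748)
N(-24)*W = -24*(-344/139) = 8256/139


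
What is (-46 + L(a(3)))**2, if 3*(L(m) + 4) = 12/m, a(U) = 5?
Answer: 60516/25 ≈ 2420.6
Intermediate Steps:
L(m) = -4 + 4/m (L(m) = -4 + (12/m)/3 = -4 + 4/m)
(-46 + L(a(3)))**2 = (-46 + (-4 + 4/5))**2 = (-46 - 16/5)**2 = (-246/5)**2 = 60516/25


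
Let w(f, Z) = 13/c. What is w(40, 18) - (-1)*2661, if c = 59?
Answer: 157012/59 ≈ 2661.2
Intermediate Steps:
w(f, Z) = 13/59
w(40, 18) - (-1)*2661 = 13/59 - (-1)*2661 = 13/59 - 1*(-2661) = 13/59 + 2661 = 157012/59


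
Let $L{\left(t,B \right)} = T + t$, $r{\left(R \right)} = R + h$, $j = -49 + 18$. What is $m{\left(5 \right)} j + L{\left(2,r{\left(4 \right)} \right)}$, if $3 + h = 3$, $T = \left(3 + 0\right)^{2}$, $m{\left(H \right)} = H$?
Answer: $-144$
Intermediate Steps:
$T = 9$ ($T = 3^{2} = 9$)
$j = -31$
$h = 0$ ($h = -3 + 3 = 0$)
$r{\left(R \right)} = R$ ($r{\left(R \right)} = R + 0 = R$)
$L{\left(t,B \right)} = 9 + t$
$m{\left(5 \right)} j + L{\left(2,r{\left(4 \right)} \right)} = 5 \left(-31\right) + \left(9 + 2\right) = -155 + 11 = -144$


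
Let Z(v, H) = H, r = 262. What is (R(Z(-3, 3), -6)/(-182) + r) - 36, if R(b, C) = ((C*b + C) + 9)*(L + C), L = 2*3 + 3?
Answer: 41177/182 ≈ 226.25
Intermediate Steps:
L = 9 (L = 6 + 3 = 9)
R(b, C) = (9 + C)*(9 + C + C*b) (R(b, C) = ((C*b + C) + 9)*(9 + C) = ((C + C*b) + 9)*(9 + C) = (9 + C + C*b)*(9 + C) = (9 + C)*(9 + C + C*b))
(R(Z(-3, 3), -6)/(-182) + r) - 36 = ((81 + (-6)² + 18*(-6) + 3*(-6)² + 9*(-6)*3)/(-182) + 262) - 36 = ((81 + 36 - 108 + 3*36 - 162)*(-1/182) + 262) - 36 = ((81 + 36 - 108 + 108 - 162)*(-1/182) + 262) - 36 = (-45*(-1/182) + 262) - 36 = (45/182 + 262) - 36 = 47729/182 - 36 = 41177/182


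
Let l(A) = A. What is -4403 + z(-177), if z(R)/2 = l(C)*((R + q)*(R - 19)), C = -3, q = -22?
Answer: -238427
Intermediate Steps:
z(R) = -6*(-22 + R)*(-19 + R) (z(R) = 2*(-3*(R - 22)*(R - 19)) = 2*(-3*(-22 + R)*(-19 + R)) = -6*(-22 + R)*(-19 + R))
-4403 + z(-177) = -4403 + (-2508 - 6*(-177)² + 246*(-177)) = -4403 + (-2508 - 6*31329 - 43542) = -4403 + (-2508 - 187974 - 43542) = -4403 - 234024 = -238427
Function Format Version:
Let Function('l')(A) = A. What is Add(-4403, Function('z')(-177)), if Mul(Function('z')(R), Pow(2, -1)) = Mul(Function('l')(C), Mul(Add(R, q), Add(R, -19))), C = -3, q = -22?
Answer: -238427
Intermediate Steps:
Function('z')(R) = Mul(-6, Add(-22, R), Add(-19, R)) (Function('z')(R) = Mul(2, Mul(-3, Mul(Add(R, -22), Add(R, -19)))) = Mul(2, Mul(-3, Mul(Add(-22, R), Add(-19, R)))) = Mul(2, Mul(-3, Add(-22, R), Add(-19, R))) = Mul(-6, Add(-22, R), Add(-19, R)))
Add(-4403, Function('z')(-177)) = Add(-4403, Add(-2508, Mul(-6, Pow(-177, 2)), Mul(246, -177))) = Add(-4403, Add(-2508, Mul(-6, 31329), -43542)) = Add(-4403, Add(-2508, -187974, -43542)) = Add(-4403, -234024) = -238427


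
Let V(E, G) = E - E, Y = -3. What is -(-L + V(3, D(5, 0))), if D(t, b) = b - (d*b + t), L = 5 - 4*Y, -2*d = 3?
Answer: 17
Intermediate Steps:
d = -3/2 (d = -½*3 = -3/2 ≈ -1.5000)
L = 17 (L = 5 - 4*(-3) = 5 + 12 = 17)
D(t, b) = -t + 5*b/2 (D(t, b) = b - (-3*b/2 + t) = b - (t - 3*b/2) = b + (-t + 3*b/2) = -t + 5*b/2)
V(E, G) = 0
-(-L + V(3, D(5, 0))) = -(-1*17 + 0) = -(-17 + 0) = -1*(-17) = 17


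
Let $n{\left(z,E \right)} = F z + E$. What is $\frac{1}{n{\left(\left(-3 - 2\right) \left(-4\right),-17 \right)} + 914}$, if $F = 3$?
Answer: $\frac{1}{957} \approx 0.0010449$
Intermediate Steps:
$n{\left(z,E \right)} = E + 3 z$ ($n{\left(z,E \right)} = 3 z + E = E + 3 z$)
$\frac{1}{n{\left(\left(-3 - 2\right) \left(-4\right),-17 \right)} + 914} = \frac{1}{\left(-17 + 3 \left(-3 - 2\right) \left(-4\right)\right) + 914} = \frac{1}{\left(-17 + 3 \left(\left(-5\right) \left(-4\right)\right)\right) + 914} = \frac{1}{\left(-17 + 3 \cdot 20\right) + 914} = \frac{1}{\left(-17 + 60\right) + 914} = \frac{1}{43 + 914} = \frac{1}{957}$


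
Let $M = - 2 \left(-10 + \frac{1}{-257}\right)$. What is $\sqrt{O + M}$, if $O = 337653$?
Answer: $\frac{\sqrt{22302964491}}{257} \approx 581.1$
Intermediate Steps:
$M = \frac{5142}{257}$ ($M = - 2 \left(-10 - \frac{1}{257}\right) = \left(-2\right) \left(- \frac{2571}{257}\right) = \frac{5142}{257} \approx 20.008$)
$\sqrt{O + M} = \sqrt{337653 + \frac{5142}{257}} = \sqrt{\frac{86781963}{257}} = \frac{\sqrt{22302964491}}{257}$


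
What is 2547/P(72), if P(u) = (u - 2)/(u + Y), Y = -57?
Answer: 7641/14 ≈ 545.79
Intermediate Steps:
P(u) = (-2 + u)/(-57 + u) (P(u) = (u - 2)/(u - 57) = (-2 + u)/(-57 + u))
2547/P(72) = 2547/(((-2 + 72)/(-57 + 72))) = 2547/((70/15)) = 2547/(((1/15)*70)) = 2547/(14/3) = 2547*(3/14) = 7641/14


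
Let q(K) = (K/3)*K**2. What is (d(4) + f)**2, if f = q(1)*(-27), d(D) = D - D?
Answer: 81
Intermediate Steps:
q(K) = K**3/3 (q(K) = (K*(1/3))*K**2 = (K/3)*K**2 = K**3/3)
d(D) = 0
f = -9 (f = ((1/3)*1**3)*(-27) = ((1/3)*1)*(-27) = (1/3)*(-27) = -9)
(d(4) + f)**2 = (0 - 9)**2 = (-9)**2 = 81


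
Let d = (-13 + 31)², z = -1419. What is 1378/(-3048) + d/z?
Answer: -490489/720852 ≈ -0.68043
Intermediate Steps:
d = 324 (d = 18² = 324)
1378/(-3048) + d/z = 1378/(-3048) + 324/(-1419) = 1378*(-1/3048) + 324*(-1/1419) = -689/1524 - 108/473 = -490489/720852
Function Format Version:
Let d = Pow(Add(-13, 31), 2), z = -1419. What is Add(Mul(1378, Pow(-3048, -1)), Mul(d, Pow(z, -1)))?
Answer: Rational(-490489, 720852) ≈ -0.68043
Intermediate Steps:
d = 324 (d = Pow(18, 2) = 324)
Add(Mul(1378, Pow(-3048, -1)), Mul(d, Pow(z, -1))) = Add(Mul(1378, Pow(-3048, -1)), Mul(324, Pow(-1419, -1))) = Add(Mul(1378, Rational(-1, 3048)), Mul(324, Rational(-1, 1419))) = Add(Rational(-689, 1524), Rational(-108, 473)) = Rational(-490489, 720852)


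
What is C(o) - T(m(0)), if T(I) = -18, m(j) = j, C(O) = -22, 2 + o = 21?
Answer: -4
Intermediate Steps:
o = 19 (o = -2 + 21 = 19)
C(o) - T(m(0)) = -22 - 1*(-18) = -22 + 18 = -4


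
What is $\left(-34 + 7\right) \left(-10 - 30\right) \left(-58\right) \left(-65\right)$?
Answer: $4071600$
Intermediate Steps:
$\left(-34 + 7\right) \left(-10 - 30\right) \left(-58\right) \left(-65\right) = \left(-27\right) \left(-40\right) \left(-58\right) \left(-65\right) = 1080 \left(-58\right) \left(-65\right) = \left(-62640\right) \left(-65\right) = 4071600$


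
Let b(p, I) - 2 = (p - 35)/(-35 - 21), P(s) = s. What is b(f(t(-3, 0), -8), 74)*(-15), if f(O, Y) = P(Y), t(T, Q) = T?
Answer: -2325/56 ≈ -41.518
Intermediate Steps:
f(O, Y) = Y
b(p, I) = 21/8 - p/56 (b(p, I) = 2 + (p - 35)/(-35 - 21) = 2 + (-35 + p)/(-56) = 2 + (-35 + p)*(-1/56) = 2 + (5/8 - p/56) = 21/8 - p/56)
b(f(t(-3, 0), -8), 74)*(-15) = (21/8 - 1/56*(-8))*(-15) = (21/8 + ⅐)*(-15) = (155/56)*(-15) = -2325/56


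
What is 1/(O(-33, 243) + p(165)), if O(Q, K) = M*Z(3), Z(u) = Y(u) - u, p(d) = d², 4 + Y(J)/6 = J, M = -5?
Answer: 1/27270 ≈ 3.6670e-5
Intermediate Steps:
Y(J) = -24 + 6*J
Z(u) = -24 + 5*u (Z(u) = (-24 + 6*u) - u = -24 + 5*u)
O(Q, K) = 45 (O(Q, K) = -5*(-24 + 5*3) = -5*(-24 + 15) = -5*(-9) = 45)
1/(O(-33, 243) + p(165)) = 1/(45 + 165²) = 1/(45 + 27225) = 1/27270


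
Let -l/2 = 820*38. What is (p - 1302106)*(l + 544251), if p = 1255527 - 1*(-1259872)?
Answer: 584723508783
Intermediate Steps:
p = 2515399 (p = 1255527 + 1259872 = 2515399)
l = -62320 (l = -1640*38 = -2*31160 = -62320)
(p - 1302106)*(l + 544251) = (2515399 - 1302106)*(-62320 + 544251) = 1213293*481931 = 584723508783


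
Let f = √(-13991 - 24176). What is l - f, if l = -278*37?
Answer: -10286 - I*√38167 ≈ -10286.0 - 195.36*I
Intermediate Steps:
f = I*√38167 (f = √(-38167) = I*√38167 ≈ 195.36*I)
l = -10286
l - f = -10286 - I*√38167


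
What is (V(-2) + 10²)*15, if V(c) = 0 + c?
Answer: 1470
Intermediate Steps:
V(c) = c
(V(-2) + 10²)*15 = (-2 + 10²)*15 = (-2 + 100)*15 = 98*15 = 1470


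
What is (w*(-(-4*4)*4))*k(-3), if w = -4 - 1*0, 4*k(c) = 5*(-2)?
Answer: 640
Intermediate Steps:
k(c) = -5/2 (k(c) = (5*(-2))/4 = (1/4)*(-10) = -5/2)
w = -4 (w = -4 + 0 = -4)
(w*(-(-4*4)*4))*k(-3) = -(-4)*-4*4*4*(-5/2) = -(-4)*(-16*4)*(-5/2) = -(-4)*(-64)*(-5/2) = -4*64*(-5/2) = -256*(-5/2) = 640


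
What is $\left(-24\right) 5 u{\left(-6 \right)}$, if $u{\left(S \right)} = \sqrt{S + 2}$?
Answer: $- 240 i \approx - 240.0 i$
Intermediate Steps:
$u{\left(S \right)} = \sqrt{2 + S}$
$\left(-24\right) 5 u{\left(-6 \right)} = \left(-24\right) 5 \sqrt{2 - 6} = - 120 \sqrt{-4} = - 120 \cdot 2 i = - 240 i$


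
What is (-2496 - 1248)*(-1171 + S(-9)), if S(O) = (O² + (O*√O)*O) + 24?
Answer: 3991104 - 909792*I ≈ 3.9911e+6 - 9.0979e+5*I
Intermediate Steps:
S(O) = 24 + O² + O^(5/2) (S(O) = (O² + O^(3/2)*O) + 24 = (O² + O^(5/2)) + 24 = 24 + O² + O^(5/2))
(-2496 - 1248)*(-1171 + S(-9)) = (-2496 - 1248)*(-1171 + (24 + (-9)² + (-9)^(5/2))) = -3744*(-1171 + (24 + 81 + 243*I)) = -3744*(-1171 + (105 + 243*I)) = -3744*(-1066 + 243*I) = 3991104 - 909792*I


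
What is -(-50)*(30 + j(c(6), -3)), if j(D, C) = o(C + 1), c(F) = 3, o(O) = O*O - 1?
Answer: 1650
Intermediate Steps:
o(O) = -1 + O² (o(O) = O² - 1 = -1 + O²)
j(D, C) = -1 + (1 + C)² (j(D, C) = -1 + (C + 1)² = -1 + (1 + C)²)
-(-50)*(30 + j(c(6), -3)) = -(-50)*(30 - 3*(2 - 3)) = -(-50)*(30 - 3*(-1)) = -(-50)*(30 + 3) = -(-50)*33 = -1*(-1650) = 1650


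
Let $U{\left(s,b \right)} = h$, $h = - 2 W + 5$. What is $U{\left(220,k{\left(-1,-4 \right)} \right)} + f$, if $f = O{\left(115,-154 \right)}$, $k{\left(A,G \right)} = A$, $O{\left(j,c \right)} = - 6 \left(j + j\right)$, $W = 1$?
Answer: $-1377$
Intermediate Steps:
$O{\left(j,c \right)} = - 12 j$ ($O{\left(j,c \right)} = - 6 \cdot 2 j = - 12 j$)
$h = 3$ ($h = \left(-2\right) 1 + 5 = -2 + 5 = 3$)
$f = -1380$ ($f = \left(-12\right) 115 = -1380$)
$U{\left(s,b \right)} = 3$
$U{\left(220,k{\left(-1,-4 \right)} \right)} + f = 3 - 1380 = -1377$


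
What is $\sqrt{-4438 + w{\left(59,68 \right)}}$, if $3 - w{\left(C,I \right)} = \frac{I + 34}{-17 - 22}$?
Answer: $\frac{i \sqrt{749073}}{13} \approx 66.576 i$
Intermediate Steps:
$w{\left(C,I \right)} = \frac{151}{39} + \frac{I}{39}$ ($w{\left(C,I \right)} = 3 - \frac{I + 34}{-17 - 22} = 3 - \frac{34 + I}{-39} = 3 - \left(34 + I\right) \left(- \frac{1}{39}\right) = 3 - \left(- \frac{34}{39} - \frac{I}{39}\right) = 3 + \left(\frac{34}{39} + \frac{I}{39}\right) = \frac{151}{39} + \frac{I}{39}$)
$\sqrt{-4438 + w{\left(59,68 \right)}} = \sqrt{-4438 + \left(\frac{151}{39} + \frac{1}{39} \cdot 68\right)} = \sqrt{-4438 + \left(\frac{151}{39} + \frac{68}{39}\right)} = \sqrt{-4438 + \frac{73}{13}} = \sqrt{- \frac{57621}{13}} = \frac{i \sqrt{749073}}{13}$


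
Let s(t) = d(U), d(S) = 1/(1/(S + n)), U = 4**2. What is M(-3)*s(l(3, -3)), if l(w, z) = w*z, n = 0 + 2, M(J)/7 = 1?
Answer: 126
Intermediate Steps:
M(J) = 7 (M(J) = 7*1 = 7)
n = 2
U = 16
d(S) = 2 + S (d(S) = 1/(1/(S + 2)) = 1/(1/(2 + S)) = 2 + S)
s(t) = 18 (s(t) = 2 + 16 = 18)
M(-3)*s(l(3, -3)) = 7*18 = 126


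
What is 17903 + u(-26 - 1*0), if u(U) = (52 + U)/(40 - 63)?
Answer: 411743/23 ≈ 17902.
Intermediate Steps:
u(U) = -52/23 - U/23 (u(U) = (52 + U)/(-23) = (52 + U)*(-1/23) = -52/23 - U/23)
17903 + u(-26 - 1*0) = 17903 + (-52/23 - (-26 - 1*0)/23) = 17903 + (-52/23 - (-26 + 0)/23) = 17903 + (-52/23 - 1/23*(-26)) = 17903 + (-52/23 + 26/23) = 17903 - 26/23 = 411743/23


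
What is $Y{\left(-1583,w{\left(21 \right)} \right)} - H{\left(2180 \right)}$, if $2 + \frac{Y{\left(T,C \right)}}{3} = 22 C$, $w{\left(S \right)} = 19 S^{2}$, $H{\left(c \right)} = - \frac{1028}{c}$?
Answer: $\frac{301389617}{545} \approx 5.5301 \cdot 10^{5}$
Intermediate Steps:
$Y{\left(T,C \right)} = -6 + 66 C$ ($Y{\left(T,C \right)} = -6 + 3 \cdot 22 C = -6 + 66 C$)
$Y{\left(-1583,w{\left(21 \right)} \right)} - H{\left(2180 \right)} = \left(-6 + 66 \cdot 19 \cdot 21^{2}\right) - - \frac{1028}{2180} = \left(-6 + 66 \cdot 19 \cdot 441\right) - \left(-1028\right) \frac{1}{2180} = \left(-6 + 66 \cdot 8379\right) - - \frac{257}{545} = \left(-6 + 553014\right) + \frac{257}{545} = 553008 + \frac{257}{545} = \frac{301389617}{545}$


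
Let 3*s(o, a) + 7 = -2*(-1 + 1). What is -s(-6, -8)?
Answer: 7/3 ≈ 2.3333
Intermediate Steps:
s(o, a) = -7/3 (s(o, a) = -7/3 + (-2*(-1 + 1))/3 = -7/3 + (-2*0)/3 = -7/3 + (⅓)*0 = -7/3 + 0 = -7/3)
-s(-6, -8) = -1*(-7/3) = 7/3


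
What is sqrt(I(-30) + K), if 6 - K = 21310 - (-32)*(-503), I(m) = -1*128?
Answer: 2*I*sqrt(1334) ≈ 73.048*I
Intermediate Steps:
I(m) = -128
K = -5208 (K = 6 - (21310 - (-32)*(-503)) = 6 - (21310 - 1*16096) = 6 - (21310 - 16096) = 6 - 1*5214 = 6 - 5214 = -5208)
sqrt(I(-30) + K) = sqrt(-128 - 5208) = sqrt(-5336) = 2*I*sqrt(1334)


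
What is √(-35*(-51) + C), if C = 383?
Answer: 2*√542 ≈ 46.562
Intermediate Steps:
√(-35*(-51) + C) = √(-35*(-51) + 383) = √(1785 + 383) = √2168 = 2*√542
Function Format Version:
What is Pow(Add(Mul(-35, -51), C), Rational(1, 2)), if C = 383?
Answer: Mul(2, Pow(542, Rational(1, 2))) ≈ 46.562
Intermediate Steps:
Pow(Add(Mul(-35, -51), C), Rational(1, 2)) = Pow(Add(Mul(-35, -51), 383), Rational(1, 2)) = Pow(Add(1785, 383), Rational(1, 2)) = Pow(2168, Rational(1, 2)) = Mul(2, Pow(542, Rational(1, 2)))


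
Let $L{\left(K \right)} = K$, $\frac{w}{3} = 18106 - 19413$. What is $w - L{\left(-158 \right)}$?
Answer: $-3763$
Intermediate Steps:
$w = -3921$ ($w = 3 \left(18106 - 19413\right) = 3 \left(-1307\right) = -3921$)
$w - L{\left(-158 \right)} = -3921 - -158 = -3921 + 158 = -3763$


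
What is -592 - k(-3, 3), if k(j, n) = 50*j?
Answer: -442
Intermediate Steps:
-592 - k(-3, 3) = -592 - 50*(-3) = -592 - 1*(-150) = -592 + 150 = -442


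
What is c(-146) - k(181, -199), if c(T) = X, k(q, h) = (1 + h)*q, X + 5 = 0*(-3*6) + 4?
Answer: 35837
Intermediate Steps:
X = -1 (X = -5 + (0*(-3*6) + 4) = -5 + (0*(-18) + 4) = -5 + (0 + 4) = -5 + 4 = -1)
k(q, h) = q*(1 + h)
c(T) = -1
c(-146) - k(181, -199) = -1 - 181*(1 - 199) = -1 - 181*(-198) = -1 - 1*(-35838) = -1 + 35838 = 35837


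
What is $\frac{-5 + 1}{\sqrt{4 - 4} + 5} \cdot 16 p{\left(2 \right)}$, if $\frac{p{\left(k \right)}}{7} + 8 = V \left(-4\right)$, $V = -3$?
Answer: $- \frac{1792}{5} \approx -358.4$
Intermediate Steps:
$p{\left(k \right)} = 28$ ($p{\left(k \right)} = -56 + 7 \left(\left(-3\right) \left(-4\right)\right) = -56 + 7 \cdot 12 = -56 + 84 = 28$)
$\frac{-5 + 1}{\sqrt{4 - 4} + 5} \cdot 16 p{\left(2 \right)} = \frac{-5 + 1}{\sqrt{4 - 4} + 5} \cdot 16 \cdot 28 = - \frac{4}{\sqrt{0} + 5} \cdot 16 \cdot 28 = - \frac{4}{0 + 5} \cdot 16 \cdot 28 = - \frac{4}{5} \cdot 16 \cdot 28 = \left(-4\right) \frac{1}{5} \cdot 16 \cdot 28 = \left(- \frac{4}{5}\right) 16 \cdot 28 = \left(- \frac{64}{5}\right) 28 = - \frac{1792}{5}$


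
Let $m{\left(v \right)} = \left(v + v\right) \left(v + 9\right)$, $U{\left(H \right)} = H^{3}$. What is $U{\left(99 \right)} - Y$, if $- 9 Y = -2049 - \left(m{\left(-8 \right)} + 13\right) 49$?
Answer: $\frac{2910263}{3} \approx 9.7009 \cdot 10^{5}$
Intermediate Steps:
$m{\left(v \right)} = 2 v \left(9 + v\right)$
$Y = \frac{634}{3}$ ($Y = - \frac{-2049 - \left(2 \left(-8\right) \left(9 - 8\right) + 13\right) 49}{9} = - \frac{-2049 - \left(2 \left(-8\right) 1 + 13\right) 49}{9} = - \frac{-2049 - \left(-16 + 13\right) 49}{9} = - \frac{-2049 - \left(-3\right) 49}{9} = - \frac{-2049 - -147}{9} = - \frac{-2049 + 147}{9} = \left(- \frac{1}{9}\right) \left(-1902\right) = \frac{634}{3} \approx 211.33$)
$U{\left(99 \right)} - Y = 99^{3} - \frac{634}{3} = 970299 - \frac{634}{3} = \frac{2910263}{3}$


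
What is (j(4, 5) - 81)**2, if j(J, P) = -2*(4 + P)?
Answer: 9801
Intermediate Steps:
j(J, P) = -8 - 2*P
(j(4, 5) - 81)**2 = ((-8 - 2*5) - 81)**2 = ((-8 - 10) - 81)**2 = (-18 - 81)**2 = (-99)**2 = 9801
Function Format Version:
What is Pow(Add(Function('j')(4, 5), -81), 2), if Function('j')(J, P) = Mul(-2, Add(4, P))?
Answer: 9801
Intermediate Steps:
Function('j')(J, P) = Add(-8, Mul(-2, P))
Pow(Add(Function('j')(4, 5), -81), 2) = Pow(Add(Add(-8, Mul(-2, 5)), -81), 2) = Pow(Add(Add(-8, -10), -81), 2) = Pow(Add(-18, -81), 2) = Pow(-99, 2) = 9801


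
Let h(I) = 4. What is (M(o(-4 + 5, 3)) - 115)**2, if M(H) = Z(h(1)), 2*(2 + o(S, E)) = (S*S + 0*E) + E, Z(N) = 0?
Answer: 13225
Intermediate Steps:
o(S, E) = -2 + E/2 + S**2/2 (o(S, E) = -2 + ((S*S + 0*E) + E)/2 = -2 + ((S**2 + 0) + E)/2 = -2 + (S**2 + E)/2 = -2 + (E + S**2)/2 = -2 + (E/2 + S**2/2) = -2 + E/2 + S**2/2)
M(H) = 0
(M(o(-4 + 5, 3)) - 115)**2 = (0 - 115)**2 = (-115)**2 = 13225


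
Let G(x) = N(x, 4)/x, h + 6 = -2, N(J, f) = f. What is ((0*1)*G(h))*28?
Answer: 0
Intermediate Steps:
h = -8 (h = -6 - 2 = -8)
G(x) = 4/x
((0*1)*G(h))*28 = ((0*1)*(4/(-8)))*28 = (0*(4*(-⅛)))*28 = (0*(-½))*28 = 0*28 = 0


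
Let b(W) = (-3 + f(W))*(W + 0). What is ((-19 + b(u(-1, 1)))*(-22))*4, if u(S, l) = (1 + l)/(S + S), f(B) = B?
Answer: 1320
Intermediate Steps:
u(S, l) = (1 + l)/(2*S) (u(S, l) = (1 + l)/((2*S)) = (1 + l)*(1/(2*S)) = (1 + l)/(2*S))
b(W) = W*(-3 + W) (b(W) = (-3 + W)*(W + 0) = (-3 + W)*W = W*(-3 + W))
((-19 + b(u(-1, 1)))*(-22))*4 = ((-19 + ((½)*(1 + 1)/(-1))*(-3 + (½)*(1 + 1)/(-1)))*(-22))*4 = ((-19 + ((½)*(-1)*2)*(-3 + (½)*(-1)*2))*(-22))*4 = ((-19 - (-3 - 1))*(-22))*4 = ((-19 - 1*(-4))*(-22))*4 = ((-19 + 4)*(-22))*4 = -15*(-22)*4 = 330*4 = 1320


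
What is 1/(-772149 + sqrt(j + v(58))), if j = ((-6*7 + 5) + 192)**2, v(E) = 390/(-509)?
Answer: -56146263/43353279082282 - sqrt(6224222515)/303472953575974 ≈ -1.2953e-6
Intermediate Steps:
v(E) = -390/509 (v(E) = 390*(-1/509) = -390/509)
j = 24025 (j = ((-42 + 5) + 192)**2 = (-37 + 192)**2 = 155**2 = 24025)
1/(-772149 + sqrt(j + v(58))) = 1/(-772149 + sqrt(24025 - 390/509)) = 1/(-772149 + sqrt(12228335/509)) = 1/(-772149 + sqrt(6224222515)/509)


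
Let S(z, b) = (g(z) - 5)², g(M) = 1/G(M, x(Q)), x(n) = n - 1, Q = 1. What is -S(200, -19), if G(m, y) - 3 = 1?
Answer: -361/16 ≈ -22.563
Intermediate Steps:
x(n) = -1 + n
G(m, y) = 4 (G(m, y) = 3 + 1 = 4)
g(M) = ¼ (g(M) = 1/4 = ¼)
S(z, b) = 361/16 (S(z, b) = (¼ - 5)² = (-19/4)² = 361/16)
-S(200, -19) = -1*361/16 = -361/16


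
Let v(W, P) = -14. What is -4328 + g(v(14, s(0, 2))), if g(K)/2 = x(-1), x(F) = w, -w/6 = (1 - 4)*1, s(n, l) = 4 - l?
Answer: -4292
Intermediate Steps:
w = 18 (w = -6*(1 - 4) = -(-18) = -6*(-3) = 18)
x(F) = 18
g(K) = 36 (g(K) = 2*18 = 36)
-4328 + g(v(14, s(0, 2))) = -4328 + 36 = -4292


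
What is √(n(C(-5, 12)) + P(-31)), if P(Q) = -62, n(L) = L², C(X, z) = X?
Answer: I*√37 ≈ 6.0828*I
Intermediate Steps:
√(n(C(-5, 12)) + P(-31)) = √((-5)² - 62) = √(25 - 62) = √(-37) = I*√37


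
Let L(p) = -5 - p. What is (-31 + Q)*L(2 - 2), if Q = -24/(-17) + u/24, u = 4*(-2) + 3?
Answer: 60785/408 ≈ 148.98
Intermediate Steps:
u = -5 (u = -8 + 3 = -5)
Q = 491/408 (Q = -24/(-17) - 5/24 = -24*(-1/17) - 5*1/24 = 24/17 - 5/24 = 491/408 ≈ 1.2034)
(-31 + Q)*L(2 - 2) = (-31 + 491/408)*(-5 - (2 - 2)) = -12157*(-5 - 1*0)/408 = -12157*(-5 + 0)/408 = -12157/408*(-5) = 60785/408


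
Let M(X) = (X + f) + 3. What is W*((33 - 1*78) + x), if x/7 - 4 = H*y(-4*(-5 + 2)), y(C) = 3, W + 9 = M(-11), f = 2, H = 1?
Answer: -60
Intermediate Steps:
M(X) = 5 + X (M(X) = (X + 2) + 3 = (2 + X) + 3 = 5 + X)
W = -15 (W = -9 + (5 - 11) = -9 - 6 = -15)
x = 49 (x = 28 + 7*(1*3) = 28 + 7*3 = 28 + 21 = 49)
W*((33 - 1*78) + x) = -15*((33 - 1*78) + 49) = -15*((33 - 78) + 49) = -15*(-45 + 49) = -15*4 = -60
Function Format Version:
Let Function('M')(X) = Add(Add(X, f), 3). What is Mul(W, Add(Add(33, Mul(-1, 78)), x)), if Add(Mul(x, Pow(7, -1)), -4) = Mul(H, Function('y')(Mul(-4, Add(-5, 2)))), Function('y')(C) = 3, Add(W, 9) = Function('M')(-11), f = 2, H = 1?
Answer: -60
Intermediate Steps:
Function('M')(X) = Add(5, X) (Function('M')(X) = Add(Add(X, 2), 3) = Add(Add(2, X), 3) = Add(5, X))
W = -15 (W = Add(-9, Add(5, -11)) = Add(-9, -6) = -15)
x = 49 (x = Add(28, Mul(7, Mul(1, 3))) = Add(28, Mul(7, 3)) = Add(28, 21) = 49)
Mul(W, Add(Add(33, Mul(-1, 78)), x)) = Mul(-15, Add(Add(33, Mul(-1, 78)), 49)) = Mul(-15, Add(Add(33, -78), 49)) = Mul(-15, Add(-45, 49)) = Mul(-15, 4) = -60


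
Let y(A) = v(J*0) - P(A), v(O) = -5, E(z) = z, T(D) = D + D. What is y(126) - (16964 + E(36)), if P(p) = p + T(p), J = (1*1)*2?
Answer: -17383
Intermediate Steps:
T(D) = 2*D
J = 2 (J = 1*2 = 2)
P(p) = 3*p (P(p) = p + 2*p = 3*p)
y(A) = -5 - 3*A
y(126) - (16964 + E(36)) = (-5 - 3*126) - (16964 + 36) = (-5 - 378) - 1*17000 = -383 - 17000 = -17383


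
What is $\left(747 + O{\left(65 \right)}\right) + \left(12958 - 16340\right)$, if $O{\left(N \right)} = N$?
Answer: $-2570$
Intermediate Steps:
$\left(747 + O{\left(65 \right)}\right) + \left(12958 - 16340\right) = \left(747 + 65\right) + \left(12958 - 16340\right) = 812 + \left(12958 - 16340\right) = 812 - 3382 = -2570$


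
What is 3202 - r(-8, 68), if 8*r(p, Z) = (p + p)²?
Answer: 3170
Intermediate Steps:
r(p, Z) = p²/2 (r(p, Z) = (p + p)²/8 = (2*p)²/8 = (4*p²)/8 = p²/2)
3202 - r(-8, 68) = 3202 - (-8)²/2 = 3202 - 64/2 = 3202 - 1*32 = 3202 - 32 = 3170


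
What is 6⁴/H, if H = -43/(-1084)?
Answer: 1404864/43 ≈ 32671.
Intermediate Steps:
H = 43/1084 (H = -1/1084*(-43) = 43/1084 ≈ 0.039668)
6⁴/H = 6⁴/(43/1084) = 1296*(1084/43) = 1404864/43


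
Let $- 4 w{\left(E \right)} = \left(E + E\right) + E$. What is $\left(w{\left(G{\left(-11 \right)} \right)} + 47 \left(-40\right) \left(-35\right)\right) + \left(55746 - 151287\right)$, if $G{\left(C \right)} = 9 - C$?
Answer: $-29756$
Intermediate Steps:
$w{\left(E \right)} = - \frac{3 E}{4}$ ($w{\left(E \right)} = - \frac{\left(E + E\right) + E}{4} = - \frac{2 E + E}{4} = - \frac{3 E}{4}$)
$\left(w{\left(G{\left(-11 \right)} \right)} + 47 \left(-40\right) \left(-35\right)\right) + \left(55746 - 151287\right) = \left(- \frac{3 \left(9 - -11\right)}{4} + 47 \left(-40\right) \left(-35\right)\right) + \left(55746 - 151287\right) = \left(- \frac{3 \left(9 + 11\right)}{4} - -65800\right) + \left(55746 - 151287\right) = \left(\left(- \frac{3}{4}\right) 20 + 65800\right) - 95541 = \left(-15 + 65800\right) - 95541 = 65785 - 95541 = -29756$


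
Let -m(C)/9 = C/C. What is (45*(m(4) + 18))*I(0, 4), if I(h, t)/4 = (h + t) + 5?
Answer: 14580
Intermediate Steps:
I(h, t) = 20 + 4*h + 4*t (I(h, t) = 4*((h + t) + 5) = 4*(5 + h + t) = 20 + 4*h + 4*t)
m(C) = -9 (m(C) = -9*C/C = -9*1 = -9)
(45*(m(4) + 18))*I(0, 4) = (45*(-9 + 18))*(20 + 4*0 + 4*4) = (45*9)*(20 + 0 + 16) = 405*36 = 14580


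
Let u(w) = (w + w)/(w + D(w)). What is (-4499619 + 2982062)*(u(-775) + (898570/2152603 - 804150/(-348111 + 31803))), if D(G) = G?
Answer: -681920847349308973/113480924954 ≈ -6.0091e+6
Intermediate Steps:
u(w) = 1 (u(w) = (w + w)/(w + w) = (2*w)/((2*w)) = (2*w)*(1/(2*w)) = 1)
(-4499619 + 2982062)*(u(-775) + (898570/2152603 - 804150/(-348111 + 31803))) = (-4499619 + 2982062)*(1 + (898570/2152603 - 804150/(-348111 + 31803))) = -1517557*(1 + (898570*(1/2152603) - 804150/(-316308))) = -1517557*(1 + (898570/2152603 - 804150*(-1/316308))) = -1517557*(1 + (898570/2152603 + 134025/52718)) = -1517557*(1 + 335873430335/113480924954) = -1517557*449354355289/113480924954 = -681920847349308973/113480924954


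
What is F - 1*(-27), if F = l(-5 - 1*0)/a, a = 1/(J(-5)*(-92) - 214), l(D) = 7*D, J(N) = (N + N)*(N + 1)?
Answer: 136317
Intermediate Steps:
J(N) = 2*N*(1 + N) (J(N) = (2*N)*(1 + N) = 2*N*(1 + N))
a = -1/3894 (a = 1/((2*(-5)*(1 - 5))*(-92) - 214) = 1/((2*(-5)*(-4))*(-92) - 214) = 1/(40*(-92) - 214) = 1/(-3680 - 214) = 1/(-3894) = -1/3894 ≈ -0.00025681)
F = 136290 (F = (7*(-5 - 1*0))/(-1/3894) = (7*(-5 + 0))*(-3894) = (7*(-5))*(-3894) = -35*(-3894) = 136290)
F - 1*(-27) = 136290 - 1*(-27) = 136290 + 27 = 136317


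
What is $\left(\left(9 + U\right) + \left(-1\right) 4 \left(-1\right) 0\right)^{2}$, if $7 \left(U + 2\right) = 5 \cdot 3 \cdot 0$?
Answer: $49$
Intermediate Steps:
$U = -2$ ($U = -2 + \frac{5 \cdot 3 \cdot 0}{7} = -2 + \frac{15 \cdot 0}{7} = -2 + \frac{1}{7} \cdot 0 = -2 + 0 = -2$)
$\left(\left(9 + U\right) + \left(-1\right) 4 \left(-1\right) 0\right)^{2} = \left(\left(9 - 2\right) + \left(-1\right) 4 \left(-1\right) 0\right)^{2} = \left(7 + \left(-4\right) \left(-1\right) 0\right)^{2} = \left(7 + 4 \cdot 0\right)^{2} = \left(7 + 0\right)^{2} = 7^{2} = 49$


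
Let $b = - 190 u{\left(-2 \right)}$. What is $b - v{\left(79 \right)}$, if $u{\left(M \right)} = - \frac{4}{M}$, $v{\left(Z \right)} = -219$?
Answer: $-161$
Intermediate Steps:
$b = -380$ ($b = - 190 \left(- \frac{4}{-2}\right) = - 190 \left(\left(-4\right) \left(- \frac{1}{2}\right)\right) = \left(-190\right) 2 = -380$)
$b - v{\left(79 \right)} = -380 - -219 = -380 + 219 = -161$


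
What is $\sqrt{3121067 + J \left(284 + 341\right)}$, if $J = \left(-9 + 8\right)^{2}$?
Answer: $14 \sqrt{15927} \approx 1766.8$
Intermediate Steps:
$J = 1$ ($J = \left(-1\right)^{2} = 1$)
$\sqrt{3121067 + J \left(284 + 341\right)} = \sqrt{3121067 + 1 \left(284 + 341\right)} = \sqrt{3121067 + 1 \cdot 625} = \sqrt{3121067 + 625} = \sqrt{3121692} = 14 \sqrt{15927}$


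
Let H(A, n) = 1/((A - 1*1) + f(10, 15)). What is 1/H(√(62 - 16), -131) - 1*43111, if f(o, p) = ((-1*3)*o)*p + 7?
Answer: -43555 + √46 ≈ -43548.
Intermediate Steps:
f(o, p) = 7 - 3*o*p (f(o, p) = (-3*o)*p + 7 = -3*o*p + 7 = 7 - 3*o*p)
H(A, n) = 1/(-444 + A) (H(A, n) = 1/((A - 1*1) + (7 - 3*10*15)) = 1/((A - 1) + (7 - 450)) = 1/((-1 + A) - 443) = 1/(-444 + A))
1/H(√(62 - 16), -131) - 1*43111 = 1/(1/(-444 + √(62 - 16))) - 1*43111 = 1/(1/(-444 + √46)) - 43111 = (-444 + √46) - 43111 = -43555 + √46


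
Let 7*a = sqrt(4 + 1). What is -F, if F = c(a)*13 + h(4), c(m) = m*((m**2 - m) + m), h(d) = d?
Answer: -4 - 65*sqrt(5)/343 ≈ -4.4237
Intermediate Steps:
a = sqrt(5)/7 (a = sqrt(4 + 1)/7 = sqrt(5)/7 ≈ 0.31944)
c(m) = m**3 (c(m) = m*m**2 = m**3)
F = 4 + 65*sqrt(5)/343 (F = (sqrt(5)/7)**3*13 + 4 = (5*sqrt(5)/343)*13 + 4 = 65*sqrt(5)/343 + 4 = 4 + 65*sqrt(5)/343 ≈ 4.4237)
-F = -(4 + 65*sqrt(5)/343) = -4 - 65*sqrt(5)/343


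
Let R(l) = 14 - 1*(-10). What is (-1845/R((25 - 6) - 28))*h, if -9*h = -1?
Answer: -205/24 ≈ -8.5417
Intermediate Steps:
h = ⅑ (h = -⅑*(-1) = ⅑ ≈ 0.11111)
R(l) = 24 (R(l) = 14 + 10 = 24)
(-1845/R((25 - 6) - 28))*h = -1845/24*(⅑) = -1845*1/24*(⅑) = -615/8*⅑ = -205/24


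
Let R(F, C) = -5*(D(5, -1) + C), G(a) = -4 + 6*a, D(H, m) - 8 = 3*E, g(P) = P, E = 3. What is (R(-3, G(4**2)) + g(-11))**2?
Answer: 309136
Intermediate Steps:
D(H, m) = 17 (D(H, m) = 8 + 3*3 = 8 + 9 = 17)
R(F, C) = -85 - 5*C (R(F, C) = -5*(17 + C) = -85 - 5*C)
(R(-3, G(4**2)) + g(-11))**2 = ((-85 - 5*(-4 + 6*4**2)) - 11)**2 = ((-85 - 5*(-4 + 6*16)) - 11)**2 = ((-85 - 5*(-4 + 96)) - 11)**2 = ((-85 - 5*92) - 11)**2 = ((-85 - 460) - 11)**2 = (-545 - 11)**2 = (-556)**2 = 309136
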